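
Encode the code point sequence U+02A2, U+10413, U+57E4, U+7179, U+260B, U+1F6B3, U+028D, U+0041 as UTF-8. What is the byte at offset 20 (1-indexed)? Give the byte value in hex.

0xCA

1-indexed offset 20 is 0-indexed offset 19.
U+02A2 → 2-byte form CA A2 at offsets 0–1.
U+10413 → 4-byte form F0 90 90 93 at offsets 2–5.
U+57E4 → 3-byte form E5 9F A4 at offsets 6–8.
U+7179 → 3-byte form E7 85 B9 at offsets 9–11.
U+260B → 3-byte form E2 98 8B at offsets 12–14.
U+1F6B3 → 4-byte form F0 9F 9A B3 at offsets 15–18.
U+028D → 2-byte form CA 8D at offsets 19–20.
Offset 19 falls in char 7's range; it's byte 1 of CA 8D = 0xCA.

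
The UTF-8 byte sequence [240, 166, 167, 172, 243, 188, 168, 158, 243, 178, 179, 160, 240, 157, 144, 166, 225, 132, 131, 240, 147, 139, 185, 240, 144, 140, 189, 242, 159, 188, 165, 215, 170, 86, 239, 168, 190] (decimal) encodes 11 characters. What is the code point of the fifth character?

U+1103

Offset 0: leading byte 0xF0 = 11110000 → 4-byte char #1 = F0 A6 A7 AC.
Offset 4: leading byte 0xF3 = 11110011 → 4-byte char #2 = F3 BC A8 9E.
Offset 8: leading byte 0xF3 = 11110011 → 4-byte char #3 = F3 B2 B3 A0.
Offset 12: leading byte 0xF0 = 11110000 → 4-byte char #4 = F0 9D 90 A6.
Offset 16: leading byte 0xE1 = 11100001 → 3-byte char #5 = E1 84 83.
Leading byte 0xE1 = 11100001 matches 1110xxxx → 3-byte sequence.
Byte 1: 0xE1 = 11100001, payload 0001 (4 bits).
Byte 2: 0x84 = 10000100 (10xxxxxx ✓), payload 000100.
Byte 3: 0x83 = 10000011 (10xxxxxx ✓), payload 000011.
Concatenate: 0001000100000011 = 0x1103 (16 bits → U+1103).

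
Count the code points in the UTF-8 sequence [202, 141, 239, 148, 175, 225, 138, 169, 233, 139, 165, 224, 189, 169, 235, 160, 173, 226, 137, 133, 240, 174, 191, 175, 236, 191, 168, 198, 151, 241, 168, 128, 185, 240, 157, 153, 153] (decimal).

Byte at offset 0: 0xCA = 11001010 → 2-byte char (#1). Advance 2.
Byte at offset 2: 0xEF = 11101111 → 3-byte char (#2). Advance 3.
Byte at offset 5: 0xE1 = 11100001 → 3-byte char (#3). Advance 3.
Byte at offset 8: 0xE9 = 11101001 → 3-byte char (#4). Advance 3.
Byte at offset 11: 0xE0 = 11100000 → 3-byte char (#5). Advance 3.
Byte at offset 14: 0xEB = 11101011 → 3-byte char (#6). Advance 3.
Byte at offset 17: 0xE2 = 11100010 → 3-byte char (#7). Advance 3.
Byte at offset 20: 0xF0 = 11110000 → 4-byte char (#8). Advance 4.
Byte at offset 24: 0xEC = 11101100 → 3-byte char (#9). Advance 3.
Byte at offset 27: 0xC6 = 11000110 → 2-byte char (#10). Advance 2.
Byte at offset 29: 0xF1 = 11110001 → 4-byte char (#11). Advance 4.
Byte at offset 33: 0xF0 = 11110000 → 4-byte char (#12). Advance 4.
Reached end at offset 37 after 12 code points.

12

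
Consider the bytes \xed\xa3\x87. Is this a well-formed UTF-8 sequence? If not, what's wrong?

Structurally a 3-byte sequence; payload = 0xD8C7.
But 0xD8C7 is in U+D800–U+DFFF, the surrogate range. Surrogates are not Unicode scalar values and are forbidden in UTF-8.

invalid (encodes a surrogate (U+D800–U+DFFF))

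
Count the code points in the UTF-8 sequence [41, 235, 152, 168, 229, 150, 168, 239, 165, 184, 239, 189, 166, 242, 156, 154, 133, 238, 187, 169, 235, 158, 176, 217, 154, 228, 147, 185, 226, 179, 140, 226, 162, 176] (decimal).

12

Byte at offset 0: 0x29 = 00101001 → 1-byte char (#1). Advance 1.
Byte at offset 1: 0xEB = 11101011 → 3-byte char (#2). Advance 3.
Byte at offset 4: 0xE5 = 11100101 → 3-byte char (#3). Advance 3.
Byte at offset 7: 0xEF = 11101111 → 3-byte char (#4). Advance 3.
Byte at offset 10: 0xEF = 11101111 → 3-byte char (#5). Advance 3.
Byte at offset 13: 0xF2 = 11110010 → 4-byte char (#6). Advance 4.
Byte at offset 17: 0xEE = 11101110 → 3-byte char (#7). Advance 3.
Byte at offset 20: 0xEB = 11101011 → 3-byte char (#8). Advance 3.
Byte at offset 23: 0xD9 = 11011001 → 2-byte char (#9). Advance 2.
Byte at offset 25: 0xE4 = 11100100 → 3-byte char (#10). Advance 3.
Byte at offset 28: 0xE2 = 11100010 → 3-byte char (#11). Advance 3.
Byte at offset 31: 0xE2 = 11100010 → 3-byte char (#12). Advance 3.
Reached end at offset 34 after 12 code points.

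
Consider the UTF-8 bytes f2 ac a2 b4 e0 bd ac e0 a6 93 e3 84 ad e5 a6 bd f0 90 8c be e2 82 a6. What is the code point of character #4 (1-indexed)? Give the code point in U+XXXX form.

Offset 0: leading byte 0xF2 = 11110010 → 4-byte char #1 = F2 AC A2 B4.
Offset 4: leading byte 0xE0 = 11100000 → 3-byte char #2 = E0 BD AC.
Offset 7: leading byte 0xE0 = 11100000 → 3-byte char #3 = E0 A6 93.
Offset 10: leading byte 0xE3 = 11100011 → 3-byte char #4 = E3 84 AD.
Leading byte 0xE3 = 11100011 matches 1110xxxx → 3-byte sequence.
Byte 1: 0xE3 = 11100011, payload 0011 (4 bits).
Byte 2: 0x84 = 10000100 (10xxxxxx ✓), payload 000100.
Byte 3: 0xAD = 10101101 (10xxxxxx ✓), payload 101101.
Concatenate: 0011000100101101 = 0x312D (16 bits → U+312D).

U+312D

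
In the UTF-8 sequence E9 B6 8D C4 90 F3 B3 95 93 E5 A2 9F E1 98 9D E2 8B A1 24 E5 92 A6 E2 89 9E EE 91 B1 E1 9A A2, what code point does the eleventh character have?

Offset 0: leading byte 0xE9 = 11101001 → 3-byte char #1 = E9 B6 8D.
Offset 3: leading byte 0xC4 = 11000100 → 2-byte char #2 = C4 90.
Offset 5: leading byte 0xF3 = 11110011 → 4-byte char #3 = F3 B3 95 93.
Offset 9: leading byte 0xE5 = 11100101 → 3-byte char #4 = E5 A2 9F.
Offset 12: leading byte 0xE1 = 11100001 → 3-byte char #5 = E1 98 9D.
Offset 15: leading byte 0xE2 = 11100010 → 3-byte char #6 = E2 8B A1.
Offset 18: leading byte 0x24 = 00100100 → 1-byte char #7 = 24.
Offset 19: leading byte 0xE5 = 11100101 → 3-byte char #8 = E5 92 A6.
Offset 22: leading byte 0xE2 = 11100010 → 3-byte char #9 = E2 89 9E.
Offset 25: leading byte 0xEE = 11101110 → 3-byte char #10 = EE 91 B1.
Offset 28: leading byte 0xE1 = 11100001 → 3-byte char #11 = E1 9A A2.
Leading byte 0xE1 = 11100001 matches 1110xxxx → 3-byte sequence.
Byte 1: 0xE1 = 11100001, payload 0001 (4 bits).
Byte 2: 0x9A = 10011010 (10xxxxxx ✓), payload 011010.
Byte 3: 0xA2 = 10100010 (10xxxxxx ✓), payload 100010.
Concatenate: 0001011010100010 = 0x16A2 (16 bits → U+16A2).

U+16A2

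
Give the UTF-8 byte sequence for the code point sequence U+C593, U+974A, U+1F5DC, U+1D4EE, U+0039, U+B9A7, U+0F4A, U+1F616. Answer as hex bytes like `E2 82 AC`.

EC 96 93 E9 9D 8A F0 9F 97 9C F0 9D 93 AE 39 EB A6 A7 E0 BD 8A F0 9F 98 96

U+C593: 3-byte form → EC 96 93.
U+974A: 3-byte form → E9 9D 8A.
U+1F5DC: 4-byte form → F0 9F 97 9C.
U+1D4EE: 4-byte form → F0 9D 93 AE.
U+0039: 1-byte form → 39.
U+B9A7: 3-byte form → EB A6 A7.
U+0F4A: 3-byte form → E0 BD 8A.
U+1F616: 4-byte form → F0 9F 98 96.
Concatenated (25 bytes): EC 96 93 E9 9D 8A F0 9F 97 9C F0 9D 93 AE 39 EB A6 A7 E0 BD 8A F0 9F 98 96.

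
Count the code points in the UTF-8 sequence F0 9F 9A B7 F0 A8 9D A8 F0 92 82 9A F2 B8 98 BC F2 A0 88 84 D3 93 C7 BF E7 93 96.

8

Byte at offset 0: 0xF0 = 11110000 → 4-byte char (#1). Advance 4.
Byte at offset 4: 0xF0 = 11110000 → 4-byte char (#2). Advance 4.
Byte at offset 8: 0xF0 = 11110000 → 4-byte char (#3). Advance 4.
Byte at offset 12: 0xF2 = 11110010 → 4-byte char (#4). Advance 4.
Byte at offset 16: 0xF2 = 11110010 → 4-byte char (#5). Advance 4.
Byte at offset 20: 0xD3 = 11010011 → 2-byte char (#6). Advance 2.
Byte at offset 22: 0xC7 = 11000111 → 2-byte char (#7). Advance 2.
Byte at offset 24: 0xE7 = 11100111 → 3-byte char (#8). Advance 3.
Reached end at offset 27 after 8 code points.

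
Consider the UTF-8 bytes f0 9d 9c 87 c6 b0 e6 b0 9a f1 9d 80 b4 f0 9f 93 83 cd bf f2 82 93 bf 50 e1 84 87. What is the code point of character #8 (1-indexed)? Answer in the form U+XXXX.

Offset 0: leading byte 0xF0 = 11110000 → 4-byte char #1 = F0 9D 9C 87.
Offset 4: leading byte 0xC6 = 11000110 → 2-byte char #2 = C6 B0.
Offset 6: leading byte 0xE6 = 11100110 → 3-byte char #3 = E6 B0 9A.
Offset 9: leading byte 0xF1 = 11110001 → 4-byte char #4 = F1 9D 80 B4.
Offset 13: leading byte 0xF0 = 11110000 → 4-byte char #5 = F0 9F 93 83.
Offset 17: leading byte 0xCD = 11001101 → 2-byte char #6 = CD BF.
Offset 19: leading byte 0xF2 = 11110010 → 4-byte char #7 = F2 82 93 BF.
Offset 23: leading byte 0x50 = 01010000 → 1-byte char #8 = 50.
Leading byte 0x50 = 01010000 matches 0xxxxxxx → 1-byte sequence.
Byte 1: 0x50 = 01010000, payload 1010000 (7 bits).
Concatenate: 1010000 = 0x50 (7 bits → U+0050).

U+0050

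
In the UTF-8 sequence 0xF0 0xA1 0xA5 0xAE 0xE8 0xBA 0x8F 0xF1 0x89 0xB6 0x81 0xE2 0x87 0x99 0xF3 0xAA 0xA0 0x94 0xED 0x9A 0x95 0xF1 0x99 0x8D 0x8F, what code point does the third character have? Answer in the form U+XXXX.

U+49D81

Offset 0: leading byte 0xF0 = 11110000 → 4-byte char #1 = F0 A1 A5 AE.
Offset 4: leading byte 0xE8 = 11101000 → 3-byte char #2 = E8 BA 8F.
Offset 7: leading byte 0xF1 = 11110001 → 4-byte char #3 = F1 89 B6 81.
Leading byte 0xF1 = 11110001 matches 11110xxx → 4-byte sequence.
Byte 1: 0xF1 = 11110001, payload 001 (3 bits).
Byte 2: 0x89 = 10001001 (10xxxxxx ✓), payload 001001.
Byte 3: 0xB6 = 10110110 (10xxxxxx ✓), payload 110110.
Byte 4: 0x81 = 10000001 (10xxxxxx ✓), payload 000001.
Concatenate: 001001001110110000001 = 0x49D81 (21 bits → U+49D81).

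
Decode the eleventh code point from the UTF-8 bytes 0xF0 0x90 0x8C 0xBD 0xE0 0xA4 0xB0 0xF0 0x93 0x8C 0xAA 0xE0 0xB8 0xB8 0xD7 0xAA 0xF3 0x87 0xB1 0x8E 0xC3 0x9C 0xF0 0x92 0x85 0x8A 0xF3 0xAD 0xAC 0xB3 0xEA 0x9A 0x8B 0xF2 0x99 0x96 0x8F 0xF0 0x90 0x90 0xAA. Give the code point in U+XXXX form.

Offset 0: leading byte 0xF0 = 11110000 → 4-byte char #1 = F0 90 8C BD.
Offset 4: leading byte 0xE0 = 11100000 → 3-byte char #2 = E0 A4 B0.
Offset 7: leading byte 0xF0 = 11110000 → 4-byte char #3 = F0 93 8C AA.
Offset 11: leading byte 0xE0 = 11100000 → 3-byte char #4 = E0 B8 B8.
Offset 14: leading byte 0xD7 = 11010111 → 2-byte char #5 = D7 AA.
Offset 16: leading byte 0xF3 = 11110011 → 4-byte char #6 = F3 87 B1 8E.
Offset 20: leading byte 0xC3 = 11000011 → 2-byte char #7 = C3 9C.
Offset 22: leading byte 0xF0 = 11110000 → 4-byte char #8 = F0 92 85 8A.
Offset 26: leading byte 0xF3 = 11110011 → 4-byte char #9 = F3 AD AC B3.
Offset 30: leading byte 0xEA = 11101010 → 3-byte char #10 = EA 9A 8B.
Offset 33: leading byte 0xF2 = 11110010 → 4-byte char #11 = F2 99 96 8F.
Leading byte 0xF2 = 11110010 matches 11110xxx → 4-byte sequence.
Byte 1: 0xF2 = 11110010, payload 010 (3 bits).
Byte 2: 0x99 = 10011001 (10xxxxxx ✓), payload 011001.
Byte 3: 0x96 = 10010110 (10xxxxxx ✓), payload 010110.
Byte 4: 0x8F = 10001111 (10xxxxxx ✓), payload 001111.
Concatenate: 010011001010110001111 = 0x9958F (21 bits → U+9958F).

U+9958F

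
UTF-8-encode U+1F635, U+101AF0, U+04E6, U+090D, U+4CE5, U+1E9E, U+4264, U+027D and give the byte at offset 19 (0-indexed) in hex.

0xE4

U+1F635 → 4-byte form F0 9F 98 B5 at offsets 0–3.
U+101AF0 → 4-byte form F4 81 AB B0 at offsets 4–7.
U+04E6 → 2-byte form D3 A6 at offsets 8–9.
U+090D → 3-byte form E0 A4 8D at offsets 10–12.
U+4CE5 → 3-byte form E4 B3 A5 at offsets 13–15.
U+1E9E → 3-byte form E1 BA 9E at offsets 16–18.
U+4264 → 3-byte form E4 89 A4 at offsets 19–21.
Offset 19 falls in char 7's range; it's byte 1 of E4 89 A4 = 0xE4.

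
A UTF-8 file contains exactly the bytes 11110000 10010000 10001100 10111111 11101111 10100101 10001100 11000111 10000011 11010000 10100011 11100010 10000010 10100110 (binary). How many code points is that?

5

Byte at offset 0: 0xF0 = 11110000 → 4-byte char (#1). Advance 4.
Byte at offset 4: 0xEF = 11101111 → 3-byte char (#2). Advance 3.
Byte at offset 7: 0xC7 = 11000111 → 2-byte char (#3). Advance 2.
Byte at offset 9: 0xD0 = 11010000 → 2-byte char (#4). Advance 2.
Byte at offset 11: 0xE2 = 11100010 → 3-byte char (#5). Advance 3.
Reached end at offset 14 after 5 code points.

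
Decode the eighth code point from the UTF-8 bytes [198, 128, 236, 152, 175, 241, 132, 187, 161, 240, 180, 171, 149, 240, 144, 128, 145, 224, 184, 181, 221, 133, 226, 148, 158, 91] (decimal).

U+251E

Offset 0: leading byte 0xC6 = 11000110 → 2-byte char #1 = C6 80.
Offset 2: leading byte 0xEC = 11101100 → 3-byte char #2 = EC 98 AF.
Offset 5: leading byte 0xF1 = 11110001 → 4-byte char #3 = F1 84 BB A1.
Offset 9: leading byte 0xF0 = 11110000 → 4-byte char #4 = F0 B4 AB 95.
Offset 13: leading byte 0xF0 = 11110000 → 4-byte char #5 = F0 90 80 91.
Offset 17: leading byte 0xE0 = 11100000 → 3-byte char #6 = E0 B8 B5.
Offset 20: leading byte 0xDD = 11011101 → 2-byte char #7 = DD 85.
Offset 22: leading byte 0xE2 = 11100010 → 3-byte char #8 = E2 94 9E.
Leading byte 0xE2 = 11100010 matches 1110xxxx → 3-byte sequence.
Byte 1: 0xE2 = 11100010, payload 0010 (4 bits).
Byte 2: 0x94 = 10010100 (10xxxxxx ✓), payload 010100.
Byte 3: 0x9E = 10011110 (10xxxxxx ✓), payload 011110.
Concatenate: 0010010100011110 = 0x251E (16 bits → U+251E).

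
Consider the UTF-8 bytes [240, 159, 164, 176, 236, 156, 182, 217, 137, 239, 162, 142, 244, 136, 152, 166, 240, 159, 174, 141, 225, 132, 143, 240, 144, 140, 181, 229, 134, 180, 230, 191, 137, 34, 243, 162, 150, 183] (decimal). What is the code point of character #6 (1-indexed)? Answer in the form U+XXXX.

Offset 0: leading byte 0xF0 = 11110000 → 4-byte char #1 = F0 9F A4 B0.
Offset 4: leading byte 0xEC = 11101100 → 3-byte char #2 = EC 9C B6.
Offset 7: leading byte 0xD9 = 11011001 → 2-byte char #3 = D9 89.
Offset 9: leading byte 0xEF = 11101111 → 3-byte char #4 = EF A2 8E.
Offset 12: leading byte 0xF4 = 11110100 → 4-byte char #5 = F4 88 98 A6.
Offset 16: leading byte 0xF0 = 11110000 → 4-byte char #6 = F0 9F AE 8D.
Leading byte 0xF0 = 11110000 matches 11110xxx → 4-byte sequence.
Byte 1: 0xF0 = 11110000, payload 000 (3 bits).
Byte 2: 0x9F = 10011111 (10xxxxxx ✓), payload 011111.
Byte 3: 0xAE = 10101110 (10xxxxxx ✓), payload 101110.
Byte 4: 0x8D = 10001101 (10xxxxxx ✓), payload 001101.
Concatenate: 000011111101110001101 = 0x1FB8D (21 bits → U+1FB8D).

U+1FB8D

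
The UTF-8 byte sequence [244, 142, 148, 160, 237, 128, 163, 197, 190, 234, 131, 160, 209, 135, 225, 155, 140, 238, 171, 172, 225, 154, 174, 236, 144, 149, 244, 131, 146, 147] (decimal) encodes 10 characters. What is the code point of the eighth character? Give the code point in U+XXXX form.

Offset 0: leading byte 0xF4 = 11110100 → 4-byte char #1 = F4 8E 94 A0.
Offset 4: leading byte 0xED = 11101101 → 3-byte char #2 = ED 80 A3.
Offset 7: leading byte 0xC5 = 11000101 → 2-byte char #3 = C5 BE.
Offset 9: leading byte 0xEA = 11101010 → 3-byte char #4 = EA 83 A0.
Offset 12: leading byte 0xD1 = 11010001 → 2-byte char #5 = D1 87.
Offset 14: leading byte 0xE1 = 11100001 → 3-byte char #6 = E1 9B 8C.
Offset 17: leading byte 0xEE = 11101110 → 3-byte char #7 = EE AB AC.
Offset 20: leading byte 0xE1 = 11100001 → 3-byte char #8 = E1 9A AE.
Leading byte 0xE1 = 11100001 matches 1110xxxx → 3-byte sequence.
Byte 1: 0xE1 = 11100001, payload 0001 (4 bits).
Byte 2: 0x9A = 10011010 (10xxxxxx ✓), payload 011010.
Byte 3: 0xAE = 10101110 (10xxxxxx ✓), payload 101110.
Concatenate: 0001011010101110 = 0x16AE (16 bits → U+16AE).

U+16AE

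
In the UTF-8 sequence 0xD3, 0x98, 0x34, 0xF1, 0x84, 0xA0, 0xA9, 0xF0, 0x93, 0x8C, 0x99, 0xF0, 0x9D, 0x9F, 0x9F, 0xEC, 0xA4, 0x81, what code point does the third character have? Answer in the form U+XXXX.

Offset 0: leading byte 0xD3 = 11010011 → 2-byte char #1 = D3 98.
Offset 2: leading byte 0x34 = 00110100 → 1-byte char #2 = 34.
Offset 3: leading byte 0xF1 = 11110001 → 4-byte char #3 = F1 84 A0 A9.
Leading byte 0xF1 = 11110001 matches 11110xxx → 4-byte sequence.
Byte 1: 0xF1 = 11110001, payload 001 (3 bits).
Byte 2: 0x84 = 10000100 (10xxxxxx ✓), payload 000100.
Byte 3: 0xA0 = 10100000 (10xxxxxx ✓), payload 100000.
Byte 4: 0xA9 = 10101001 (10xxxxxx ✓), payload 101001.
Concatenate: 001000100100000101001 = 0x44829 (21 bits → U+44829).

U+44829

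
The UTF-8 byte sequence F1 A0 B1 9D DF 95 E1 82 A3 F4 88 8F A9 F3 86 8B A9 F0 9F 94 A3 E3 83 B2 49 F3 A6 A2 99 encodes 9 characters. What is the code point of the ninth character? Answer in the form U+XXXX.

U+E6899

Offset 0: leading byte 0xF1 = 11110001 → 4-byte char #1 = F1 A0 B1 9D.
Offset 4: leading byte 0xDF = 11011111 → 2-byte char #2 = DF 95.
Offset 6: leading byte 0xE1 = 11100001 → 3-byte char #3 = E1 82 A3.
Offset 9: leading byte 0xF4 = 11110100 → 4-byte char #4 = F4 88 8F A9.
Offset 13: leading byte 0xF3 = 11110011 → 4-byte char #5 = F3 86 8B A9.
Offset 17: leading byte 0xF0 = 11110000 → 4-byte char #6 = F0 9F 94 A3.
Offset 21: leading byte 0xE3 = 11100011 → 3-byte char #7 = E3 83 B2.
Offset 24: leading byte 0x49 = 01001001 → 1-byte char #8 = 49.
Offset 25: leading byte 0xF3 = 11110011 → 4-byte char #9 = F3 A6 A2 99.
Leading byte 0xF3 = 11110011 matches 11110xxx → 4-byte sequence.
Byte 1: 0xF3 = 11110011, payload 011 (3 bits).
Byte 2: 0xA6 = 10100110 (10xxxxxx ✓), payload 100110.
Byte 3: 0xA2 = 10100010 (10xxxxxx ✓), payload 100010.
Byte 4: 0x99 = 10011001 (10xxxxxx ✓), payload 011001.
Concatenate: 011100110100010011001 = 0xE6899 (21 bits → U+E6899).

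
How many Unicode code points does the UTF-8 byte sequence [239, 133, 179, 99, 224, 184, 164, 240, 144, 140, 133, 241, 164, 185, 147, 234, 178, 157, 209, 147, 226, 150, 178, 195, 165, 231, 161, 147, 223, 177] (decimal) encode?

Byte at offset 0: 0xEF = 11101111 → 3-byte char (#1). Advance 3.
Byte at offset 3: 0x63 = 01100011 → 1-byte char (#2). Advance 1.
Byte at offset 4: 0xE0 = 11100000 → 3-byte char (#3). Advance 3.
Byte at offset 7: 0xF0 = 11110000 → 4-byte char (#4). Advance 4.
Byte at offset 11: 0xF1 = 11110001 → 4-byte char (#5). Advance 4.
Byte at offset 15: 0xEA = 11101010 → 3-byte char (#6). Advance 3.
Byte at offset 18: 0xD1 = 11010001 → 2-byte char (#7). Advance 2.
Byte at offset 20: 0xE2 = 11100010 → 3-byte char (#8). Advance 3.
Byte at offset 23: 0xC3 = 11000011 → 2-byte char (#9). Advance 2.
Byte at offset 25: 0xE7 = 11100111 → 3-byte char (#10). Advance 3.
Byte at offset 28: 0xDF = 11011111 → 2-byte char (#11). Advance 2.
Reached end at offset 30 after 11 code points.

11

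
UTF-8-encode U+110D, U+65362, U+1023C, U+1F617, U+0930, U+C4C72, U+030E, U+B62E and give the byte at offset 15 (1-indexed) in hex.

1-indexed offset 15 is 0-indexed offset 14.
U+110D → 3-byte form E1 84 8D at offsets 0–2.
U+65362 → 4-byte form F1 A5 8D A2 at offsets 3–6.
U+1023C → 4-byte form F0 90 88 BC at offsets 7–10.
U+1F617 → 4-byte form F0 9F 98 97 at offsets 11–14.
Offset 14 falls in char 4's range; it's byte 4 of F0 9F 98 97 = 0x97.

0x97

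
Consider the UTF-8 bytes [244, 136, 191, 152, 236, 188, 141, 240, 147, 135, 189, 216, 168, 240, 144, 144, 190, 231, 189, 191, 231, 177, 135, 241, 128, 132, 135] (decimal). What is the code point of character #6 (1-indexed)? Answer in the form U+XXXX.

U+7F7F

Offset 0: leading byte 0xF4 = 11110100 → 4-byte char #1 = F4 88 BF 98.
Offset 4: leading byte 0xEC = 11101100 → 3-byte char #2 = EC BC 8D.
Offset 7: leading byte 0xF0 = 11110000 → 4-byte char #3 = F0 93 87 BD.
Offset 11: leading byte 0xD8 = 11011000 → 2-byte char #4 = D8 A8.
Offset 13: leading byte 0xF0 = 11110000 → 4-byte char #5 = F0 90 90 BE.
Offset 17: leading byte 0xE7 = 11100111 → 3-byte char #6 = E7 BD BF.
Leading byte 0xE7 = 11100111 matches 1110xxxx → 3-byte sequence.
Byte 1: 0xE7 = 11100111, payload 0111 (4 bits).
Byte 2: 0xBD = 10111101 (10xxxxxx ✓), payload 111101.
Byte 3: 0xBF = 10111111 (10xxxxxx ✓), payload 111111.
Concatenate: 0111111101111111 = 0x7F7F (16 bits → U+7F7F).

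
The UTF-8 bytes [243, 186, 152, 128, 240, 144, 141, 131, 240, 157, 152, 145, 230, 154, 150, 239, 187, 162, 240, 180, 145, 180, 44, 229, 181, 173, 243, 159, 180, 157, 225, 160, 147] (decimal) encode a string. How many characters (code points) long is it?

10

Byte at offset 0: 0xF3 = 11110011 → 4-byte char (#1). Advance 4.
Byte at offset 4: 0xF0 = 11110000 → 4-byte char (#2). Advance 4.
Byte at offset 8: 0xF0 = 11110000 → 4-byte char (#3). Advance 4.
Byte at offset 12: 0xE6 = 11100110 → 3-byte char (#4). Advance 3.
Byte at offset 15: 0xEF = 11101111 → 3-byte char (#5). Advance 3.
Byte at offset 18: 0xF0 = 11110000 → 4-byte char (#6). Advance 4.
Byte at offset 22: 0x2C = 00101100 → 1-byte char (#7). Advance 1.
Byte at offset 23: 0xE5 = 11100101 → 3-byte char (#8). Advance 3.
Byte at offset 26: 0xF3 = 11110011 → 4-byte char (#9). Advance 4.
Byte at offset 30: 0xE1 = 11100001 → 3-byte char (#10). Advance 3.
Reached end at offset 33 after 10 code points.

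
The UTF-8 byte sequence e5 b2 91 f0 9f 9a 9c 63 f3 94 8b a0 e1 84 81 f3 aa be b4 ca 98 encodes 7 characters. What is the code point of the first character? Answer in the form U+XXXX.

Offset 0: leading byte 0xE5 = 11100101 → 3-byte char #1 = E5 B2 91.
Leading byte 0xE5 = 11100101 matches 1110xxxx → 3-byte sequence.
Byte 1: 0xE5 = 11100101, payload 0101 (4 bits).
Byte 2: 0xB2 = 10110010 (10xxxxxx ✓), payload 110010.
Byte 3: 0x91 = 10010001 (10xxxxxx ✓), payload 010001.
Concatenate: 0101110010010001 = 0x5C91 (16 bits → U+5C91).

U+5C91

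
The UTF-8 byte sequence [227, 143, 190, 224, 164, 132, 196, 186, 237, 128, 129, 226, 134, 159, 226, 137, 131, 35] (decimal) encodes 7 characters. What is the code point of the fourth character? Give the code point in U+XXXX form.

Offset 0: leading byte 0xE3 = 11100011 → 3-byte char #1 = E3 8F BE.
Offset 3: leading byte 0xE0 = 11100000 → 3-byte char #2 = E0 A4 84.
Offset 6: leading byte 0xC4 = 11000100 → 2-byte char #3 = C4 BA.
Offset 8: leading byte 0xED = 11101101 → 3-byte char #4 = ED 80 81.
Leading byte 0xED = 11101101 matches 1110xxxx → 3-byte sequence.
Byte 1: 0xED = 11101101, payload 1101 (4 bits).
Byte 2: 0x80 = 10000000 (10xxxxxx ✓), payload 000000.
Byte 3: 0x81 = 10000001 (10xxxxxx ✓), payload 000001.
Concatenate: 1101000000000001 = 0xD001 (16 bits → U+D001).

U+D001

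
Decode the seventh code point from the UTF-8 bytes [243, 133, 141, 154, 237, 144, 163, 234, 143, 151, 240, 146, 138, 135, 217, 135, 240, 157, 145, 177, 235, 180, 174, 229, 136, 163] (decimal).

U+BD2E

Offset 0: leading byte 0xF3 = 11110011 → 4-byte char #1 = F3 85 8D 9A.
Offset 4: leading byte 0xED = 11101101 → 3-byte char #2 = ED 90 A3.
Offset 7: leading byte 0xEA = 11101010 → 3-byte char #3 = EA 8F 97.
Offset 10: leading byte 0xF0 = 11110000 → 4-byte char #4 = F0 92 8A 87.
Offset 14: leading byte 0xD9 = 11011001 → 2-byte char #5 = D9 87.
Offset 16: leading byte 0xF0 = 11110000 → 4-byte char #6 = F0 9D 91 B1.
Offset 20: leading byte 0xEB = 11101011 → 3-byte char #7 = EB B4 AE.
Leading byte 0xEB = 11101011 matches 1110xxxx → 3-byte sequence.
Byte 1: 0xEB = 11101011, payload 1011 (4 bits).
Byte 2: 0xB4 = 10110100 (10xxxxxx ✓), payload 110100.
Byte 3: 0xAE = 10101110 (10xxxxxx ✓), payload 101110.
Concatenate: 1011110100101110 = 0xBD2E (16 bits → U+BD2E).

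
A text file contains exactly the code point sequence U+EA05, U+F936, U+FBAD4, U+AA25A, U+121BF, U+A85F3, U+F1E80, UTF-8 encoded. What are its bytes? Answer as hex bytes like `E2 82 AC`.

EE A8 85 EF A4 B6 F3 BB AB 94 F2 AA 89 9A F0 92 86 BF F2 A8 97 B3 F3 B1 BA 80

U+EA05: 3-byte form → EE A8 85.
U+F936: 3-byte form → EF A4 B6.
U+FBAD4: 4-byte form → F3 BB AB 94.
U+AA25A: 4-byte form → F2 AA 89 9A.
U+121BF: 4-byte form → F0 92 86 BF.
U+A85F3: 4-byte form → F2 A8 97 B3.
U+F1E80: 4-byte form → F3 B1 BA 80.
Concatenated (26 bytes): EE A8 85 EF A4 B6 F3 BB AB 94 F2 AA 89 9A F0 92 86 BF F2 A8 97 B3 F3 B1 BA 80.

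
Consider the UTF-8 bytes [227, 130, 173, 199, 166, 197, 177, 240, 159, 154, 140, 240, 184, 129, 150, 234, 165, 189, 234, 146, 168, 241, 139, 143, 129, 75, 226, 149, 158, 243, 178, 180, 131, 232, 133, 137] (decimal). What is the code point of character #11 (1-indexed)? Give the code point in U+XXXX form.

U+F2D03

Offset 0: leading byte 0xE3 = 11100011 → 3-byte char #1 = E3 82 AD.
Offset 3: leading byte 0xC7 = 11000111 → 2-byte char #2 = C7 A6.
Offset 5: leading byte 0xC5 = 11000101 → 2-byte char #3 = C5 B1.
Offset 7: leading byte 0xF0 = 11110000 → 4-byte char #4 = F0 9F 9A 8C.
Offset 11: leading byte 0xF0 = 11110000 → 4-byte char #5 = F0 B8 81 96.
Offset 15: leading byte 0xEA = 11101010 → 3-byte char #6 = EA A5 BD.
Offset 18: leading byte 0xEA = 11101010 → 3-byte char #7 = EA 92 A8.
Offset 21: leading byte 0xF1 = 11110001 → 4-byte char #8 = F1 8B 8F 81.
Offset 25: leading byte 0x4B = 01001011 → 1-byte char #9 = 4B.
Offset 26: leading byte 0xE2 = 11100010 → 3-byte char #10 = E2 95 9E.
Offset 29: leading byte 0xF3 = 11110011 → 4-byte char #11 = F3 B2 B4 83.
Leading byte 0xF3 = 11110011 matches 11110xxx → 4-byte sequence.
Byte 1: 0xF3 = 11110011, payload 011 (3 bits).
Byte 2: 0xB2 = 10110010 (10xxxxxx ✓), payload 110010.
Byte 3: 0xB4 = 10110100 (10xxxxxx ✓), payload 110100.
Byte 4: 0x83 = 10000011 (10xxxxxx ✓), payload 000011.
Concatenate: 011110010110100000011 = 0xF2D03 (21 bits → U+F2D03).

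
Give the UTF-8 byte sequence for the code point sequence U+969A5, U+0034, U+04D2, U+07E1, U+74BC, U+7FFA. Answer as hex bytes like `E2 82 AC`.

F2 96 A6 A5 34 D3 92 DF A1 E7 92 BC E7 BF BA

U+969A5: 4-byte form → F2 96 A6 A5.
U+0034: 1-byte form → 34.
U+04D2: 2-byte form → D3 92.
U+07E1: 2-byte form → DF A1.
U+74BC: 3-byte form → E7 92 BC.
U+7FFA: 3-byte form → E7 BF BA.
Concatenated (15 bytes): F2 96 A6 A5 34 D3 92 DF A1 E7 92 BC E7 BF BA.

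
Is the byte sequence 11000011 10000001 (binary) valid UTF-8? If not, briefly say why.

Leading byte 0xC3 = 11000011 → 2-byte form.
Continuation bytes 0x81=10000001 all match 10xxxxxx.
Decoded value 0xC1 is ≥ 0x80 (shortest form) and not a surrogate.

valid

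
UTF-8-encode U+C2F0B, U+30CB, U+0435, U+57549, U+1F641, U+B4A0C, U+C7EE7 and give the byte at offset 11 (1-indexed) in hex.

1-indexed offset 11 is 0-indexed offset 10.
U+C2F0B → 4-byte form F3 82 BC 8B at offsets 0–3.
U+30CB → 3-byte form E3 83 8B at offsets 4–6.
U+0435 → 2-byte form D0 B5 at offsets 7–8.
U+57549 → 4-byte form F1 97 95 89 at offsets 9–12.
Offset 10 falls in char 4's range; it's byte 2 of F1 97 95 89 = 0x97.

0x97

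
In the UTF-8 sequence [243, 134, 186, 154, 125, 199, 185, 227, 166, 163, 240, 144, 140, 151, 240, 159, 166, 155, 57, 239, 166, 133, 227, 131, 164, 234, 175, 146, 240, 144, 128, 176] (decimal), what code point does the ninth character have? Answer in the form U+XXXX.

U+30E4

Offset 0: leading byte 0xF3 = 11110011 → 4-byte char #1 = F3 86 BA 9A.
Offset 4: leading byte 0x7D = 01111101 → 1-byte char #2 = 7D.
Offset 5: leading byte 0xC7 = 11000111 → 2-byte char #3 = C7 B9.
Offset 7: leading byte 0xE3 = 11100011 → 3-byte char #4 = E3 A6 A3.
Offset 10: leading byte 0xF0 = 11110000 → 4-byte char #5 = F0 90 8C 97.
Offset 14: leading byte 0xF0 = 11110000 → 4-byte char #6 = F0 9F A6 9B.
Offset 18: leading byte 0x39 = 00111001 → 1-byte char #7 = 39.
Offset 19: leading byte 0xEF = 11101111 → 3-byte char #8 = EF A6 85.
Offset 22: leading byte 0xE3 = 11100011 → 3-byte char #9 = E3 83 A4.
Leading byte 0xE3 = 11100011 matches 1110xxxx → 3-byte sequence.
Byte 1: 0xE3 = 11100011, payload 0011 (4 bits).
Byte 2: 0x83 = 10000011 (10xxxxxx ✓), payload 000011.
Byte 3: 0xA4 = 10100100 (10xxxxxx ✓), payload 100100.
Concatenate: 0011000011100100 = 0x30E4 (16 bits → U+30E4).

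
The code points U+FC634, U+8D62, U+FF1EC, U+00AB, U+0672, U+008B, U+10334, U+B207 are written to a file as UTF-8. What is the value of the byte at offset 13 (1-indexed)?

0xAB

1-indexed offset 13 is 0-indexed offset 12.
U+FC634 → 4-byte form F3 BC 98 B4 at offsets 0–3.
U+8D62 → 3-byte form E8 B5 A2 at offsets 4–6.
U+FF1EC → 4-byte form F3 BF 87 AC at offsets 7–10.
U+00AB → 2-byte form C2 AB at offsets 11–12.
Offset 12 falls in char 4's range; it's byte 2 of C2 AB = 0xAB.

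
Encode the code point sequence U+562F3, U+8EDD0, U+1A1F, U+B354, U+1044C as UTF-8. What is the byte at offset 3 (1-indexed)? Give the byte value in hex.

0x8B

1-indexed offset 3 is 0-indexed offset 2.
U+562F3 → 4-byte form F1 96 8B B3 at offsets 0–3.
Offset 2 falls in char 1's range; it's byte 3 of F1 96 8B B3 = 0x8B.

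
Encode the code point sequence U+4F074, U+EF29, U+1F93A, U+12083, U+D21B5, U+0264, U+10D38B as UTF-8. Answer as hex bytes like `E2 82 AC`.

F1 8F 81 B4 EE BC A9 F0 9F A4 BA F0 92 82 83 F3 92 86 B5 C9 A4 F4 8D 8E 8B

U+4F074: 4-byte form → F1 8F 81 B4.
U+EF29: 3-byte form → EE BC A9.
U+1F93A: 4-byte form → F0 9F A4 BA.
U+12083: 4-byte form → F0 92 82 83.
U+D21B5: 4-byte form → F3 92 86 B5.
U+0264: 2-byte form → C9 A4.
U+10D38B: 4-byte form → F4 8D 8E 8B.
Concatenated (25 bytes): F1 8F 81 B4 EE BC A9 F0 9F A4 BA F0 92 82 83 F3 92 86 B5 C9 A4 F4 8D 8E 8B.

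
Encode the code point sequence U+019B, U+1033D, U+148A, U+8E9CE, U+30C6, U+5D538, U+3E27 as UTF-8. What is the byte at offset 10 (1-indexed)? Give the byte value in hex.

1-indexed offset 10 is 0-indexed offset 9.
U+019B → 2-byte form C6 9B at offsets 0–1.
U+1033D → 4-byte form F0 90 8C BD at offsets 2–5.
U+148A → 3-byte form E1 92 8A at offsets 6–8.
U+8E9CE → 4-byte form F2 8E A7 8E at offsets 9–12.
Offset 9 falls in char 4's range; it's byte 1 of F2 8E A7 8E = 0xF2.

0xF2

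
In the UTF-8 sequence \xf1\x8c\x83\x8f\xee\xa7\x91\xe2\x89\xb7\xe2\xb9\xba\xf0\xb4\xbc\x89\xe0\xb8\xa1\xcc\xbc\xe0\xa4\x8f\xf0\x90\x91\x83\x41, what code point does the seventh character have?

Offset 0: leading byte 0xF1 = 11110001 → 4-byte char #1 = F1 8C 83 8F.
Offset 4: leading byte 0xEE = 11101110 → 3-byte char #2 = EE A7 91.
Offset 7: leading byte 0xE2 = 11100010 → 3-byte char #3 = E2 89 B7.
Offset 10: leading byte 0xE2 = 11100010 → 3-byte char #4 = E2 B9 BA.
Offset 13: leading byte 0xF0 = 11110000 → 4-byte char #5 = F0 B4 BC 89.
Offset 17: leading byte 0xE0 = 11100000 → 3-byte char #6 = E0 B8 A1.
Offset 20: leading byte 0xCC = 11001100 → 2-byte char #7 = CC BC.
Leading byte 0xCC = 11001100 matches 110xxxxx → 2-byte sequence.
Byte 1: 0xCC = 11001100, payload 01100 (5 bits).
Byte 2: 0xBC = 10111100 (10xxxxxx ✓), payload 111100.
Concatenate: 01100111100 = 0x33C (11 bits → U+033C).

U+033C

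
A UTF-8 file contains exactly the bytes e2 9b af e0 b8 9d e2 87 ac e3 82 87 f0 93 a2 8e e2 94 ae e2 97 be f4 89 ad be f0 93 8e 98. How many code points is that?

Byte at offset 0: 0xE2 = 11100010 → 3-byte char (#1). Advance 3.
Byte at offset 3: 0xE0 = 11100000 → 3-byte char (#2). Advance 3.
Byte at offset 6: 0xE2 = 11100010 → 3-byte char (#3). Advance 3.
Byte at offset 9: 0xE3 = 11100011 → 3-byte char (#4). Advance 3.
Byte at offset 12: 0xF0 = 11110000 → 4-byte char (#5). Advance 4.
Byte at offset 16: 0xE2 = 11100010 → 3-byte char (#6). Advance 3.
Byte at offset 19: 0xE2 = 11100010 → 3-byte char (#7). Advance 3.
Byte at offset 22: 0xF4 = 11110100 → 4-byte char (#8). Advance 4.
Byte at offset 26: 0xF0 = 11110000 → 4-byte char (#9). Advance 4.
Reached end at offset 30 after 9 code points.

9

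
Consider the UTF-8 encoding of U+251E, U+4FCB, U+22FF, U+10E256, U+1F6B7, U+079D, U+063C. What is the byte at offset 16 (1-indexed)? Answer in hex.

0x9A

1-indexed offset 16 is 0-indexed offset 15.
U+251E → 3-byte form E2 94 9E at offsets 0–2.
U+4FCB → 3-byte form E4 BF 8B at offsets 3–5.
U+22FF → 3-byte form E2 8B BF at offsets 6–8.
U+10E256 → 4-byte form F4 8E 89 96 at offsets 9–12.
U+1F6B7 → 4-byte form F0 9F 9A B7 at offsets 13–16.
Offset 15 falls in char 5's range; it's byte 3 of F0 9F 9A B7 = 0x9A.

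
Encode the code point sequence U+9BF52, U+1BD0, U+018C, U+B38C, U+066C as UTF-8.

F2 9B BD 92 E1 AF 90 C6 8C EB 8E 8C D9 AC

U+9BF52: 4-byte form → F2 9B BD 92.
U+1BD0: 3-byte form → E1 AF 90.
U+018C: 2-byte form → C6 8C.
U+B38C: 3-byte form → EB 8E 8C.
U+066C: 2-byte form → D9 AC.
Concatenated (14 bytes): F2 9B BD 92 E1 AF 90 C6 8C EB 8E 8C D9 AC.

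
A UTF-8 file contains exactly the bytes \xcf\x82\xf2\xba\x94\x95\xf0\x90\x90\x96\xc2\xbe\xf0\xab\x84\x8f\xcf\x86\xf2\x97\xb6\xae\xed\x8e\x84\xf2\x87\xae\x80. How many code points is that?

9

Byte at offset 0: 0xCF = 11001111 → 2-byte char (#1). Advance 2.
Byte at offset 2: 0xF2 = 11110010 → 4-byte char (#2). Advance 4.
Byte at offset 6: 0xF0 = 11110000 → 4-byte char (#3). Advance 4.
Byte at offset 10: 0xC2 = 11000010 → 2-byte char (#4). Advance 2.
Byte at offset 12: 0xF0 = 11110000 → 4-byte char (#5). Advance 4.
Byte at offset 16: 0xCF = 11001111 → 2-byte char (#6). Advance 2.
Byte at offset 18: 0xF2 = 11110010 → 4-byte char (#7). Advance 4.
Byte at offset 22: 0xED = 11101101 → 3-byte char (#8). Advance 3.
Byte at offset 25: 0xF2 = 11110010 → 4-byte char (#9). Advance 4.
Reached end at offset 29 after 9 code points.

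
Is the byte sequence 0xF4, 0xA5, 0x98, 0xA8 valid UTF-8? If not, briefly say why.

Leading byte 0xF4 = 11110100 → 4-byte form.
Payload = 0x125628, which exceeds U+10FFFF, the maximum Unicode code point. (Leading bytes F5–FF, or F4 followed by ≥ 0x90, are invalid.)

invalid (encodes a value above U+10FFFF)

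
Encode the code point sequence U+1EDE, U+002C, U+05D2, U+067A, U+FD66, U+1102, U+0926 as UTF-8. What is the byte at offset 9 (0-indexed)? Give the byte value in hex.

0xB5

U+1EDE → 3-byte form E1 BB 9E at offsets 0–2.
U+002C → 1-byte form 2C at offsets 3–3.
U+05D2 → 2-byte form D7 92 at offsets 4–5.
U+067A → 2-byte form D9 BA at offsets 6–7.
U+FD66 → 3-byte form EF B5 A6 at offsets 8–10.
Offset 9 falls in char 5's range; it's byte 2 of EF B5 A6 = 0xB5.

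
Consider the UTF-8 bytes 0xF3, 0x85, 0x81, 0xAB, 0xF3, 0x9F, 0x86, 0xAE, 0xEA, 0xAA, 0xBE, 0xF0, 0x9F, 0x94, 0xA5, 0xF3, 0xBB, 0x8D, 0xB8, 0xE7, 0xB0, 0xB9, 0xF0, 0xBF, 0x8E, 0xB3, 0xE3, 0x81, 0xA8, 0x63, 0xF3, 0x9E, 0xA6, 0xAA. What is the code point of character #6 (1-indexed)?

Offset 0: leading byte 0xF3 = 11110011 → 4-byte char #1 = F3 85 81 AB.
Offset 4: leading byte 0xF3 = 11110011 → 4-byte char #2 = F3 9F 86 AE.
Offset 8: leading byte 0xEA = 11101010 → 3-byte char #3 = EA AA BE.
Offset 11: leading byte 0xF0 = 11110000 → 4-byte char #4 = F0 9F 94 A5.
Offset 15: leading byte 0xF3 = 11110011 → 4-byte char #5 = F3 BB 8D B8.
Offset 19: leading byte 0xE7 = 11100111 → 3-byte char #6 = E7 B0 B9.
Leading byte 0xE7 = 11100111 matches 1110xxxx → 3-byte sequence.
Byte 1: 0xE7 = 11100111, payload 0111 (4 bits).
Byte 2: 0xB0 = 10110000 (10xxxxxx ✓), payload 110000.
Byte 3: 0xB9 = 10111001 (10xxxxxx ✓), payload 111001.
Concatenate: 0111110000111001 = 0x7C39 (16 bits → U+7C39).

U+7C39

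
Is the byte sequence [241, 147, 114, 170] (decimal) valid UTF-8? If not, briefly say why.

Leading byte 0xF1 = 11110001 → 4-byte form.
Byte 3 is 0x72 = 01110010, which is not 10xxxxxx — expected a continuation byte.

invalid (non-continuation byte where continuation expected)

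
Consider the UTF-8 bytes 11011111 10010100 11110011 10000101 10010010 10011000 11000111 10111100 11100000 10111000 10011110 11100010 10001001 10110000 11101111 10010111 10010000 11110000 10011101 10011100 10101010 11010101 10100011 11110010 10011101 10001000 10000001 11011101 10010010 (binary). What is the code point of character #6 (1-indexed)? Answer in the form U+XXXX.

U+F5D0

Offset 0: leading byte 0xDF = 11011111 → 2-byte char #1 = DF 94.
Offset 2: leading byte 0xF3 = 11110011 → 4-byte char #2 = F3 85 92 98.
Offset 6: leading byte 0xC7 = 11000111 → 2-byte char #3 = C7 BC.
Offset 8: leading byte 0xE0 = 11100000 → 3-byte char #4 = E0 B8 9E.
Offset 11: leading byte 0xE2 = 11100010 → 3-byte char #5 = E2 89 B0.
Offset 14: leading byte 0xEF = 11101111 → 3-byte char #6 = EF 97 90.
Leading byte 0xEF = 11101111 matches 1110xxxx → 3-byte sequence.
Byte 1: 0xEF = 11101111, payload 1111 (4 bits).
Byte 2: 0x97 = 10010111 (10xxxxxx ✓), payload 010111.
Byte 3: 0x90 = 10010000 (10xxxxxx ✓), payload 010000.
Concatenate: 1111010111010000 = 0xF5D0 (16 bits → U+F5D0).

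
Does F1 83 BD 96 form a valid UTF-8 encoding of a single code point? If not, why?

valid

Leading byte 0xF1 = 11110001 → 4-byte form.
Continuation bytes 0x83=10000011, 0xBD=10111101, 0x96=10010110 all match 10xxxxxx.
Decoded value 0x43F56 is ≥ 0x10000 (shortest form) and not a surrogate.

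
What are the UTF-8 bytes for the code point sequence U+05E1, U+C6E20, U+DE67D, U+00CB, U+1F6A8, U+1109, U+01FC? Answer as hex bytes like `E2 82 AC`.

U+05E1: 2-byte form → D7 A1.
U+C6E20: 4-byte form → F3 86 B8 A0.
U+DE67D: 4-byte form → F3 9E 99 BD.
U+00CB: 2-byte form → C3 8B.
U+1F6A8: 4-byte form → F0 9F 9A A8.
U+1109: 3-byte form → E1 84 89.
U+01FC: 2-byte form → C7 BC.
Concatenated (21 bytes): D7 A1 F3 86 B8 A0 F3 9E 99 BD C3 8B F0 9F 9A A8 E1 84 89 C7 BC.

D7 A1 F3 86 B8 A0 F3 9E 99 BD C3 8B F0 9F 9A A8 E1 84 89 C7 BC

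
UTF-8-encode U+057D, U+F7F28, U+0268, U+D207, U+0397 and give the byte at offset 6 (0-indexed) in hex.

U+057D → 2-byte form D5 BD at offsets 0–1.
U+F7F28 → 4-byte form F3 B7 BC A8 at offsets 2–5.
U+0268 → 2-byte form C9 A8 at offsets 6–7.
Offset 6 falls in char 3's range; it's byte 1 of C9 A8 = 0xC9.

0xC9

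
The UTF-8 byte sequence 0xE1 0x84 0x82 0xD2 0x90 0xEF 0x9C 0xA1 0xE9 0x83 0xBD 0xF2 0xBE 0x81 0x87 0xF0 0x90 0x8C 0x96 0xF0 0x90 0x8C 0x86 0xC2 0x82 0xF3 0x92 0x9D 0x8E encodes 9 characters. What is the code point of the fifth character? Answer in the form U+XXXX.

U+BE047

Offset 0: leading byte 0xE1 = 11100001 → 3-byte char #1 = E1 84 82.
Offset 3: leading byte 0xD2 = 11010010 → 2-byte char #2 = D2 90.
Offset 5: leading byte 0xEF = 11101111 → 3-byte char #3 = EF 9C A1.
Offset 8: leading byte 0xE9 = 11101001 → 3-byte char #4 = E9 83 BD.
Offset 11: leading byte 0xF2 = 11110010 → 4-byte char #5 = F2 BE 81 87.
Leading byte 0xF2 = 11110010 matches 11110xxx → 4-byte sequence.
Byte 1: 0xF2 = 11110010, payload 010 (3 bits).
Byte 2: 0xBE = 10111110 (10xxxxxx ✓), payload 111110.
Byte 3: 0x81 = 10000001 (10xxxxxx ✓), payload 000001.
Byte 4: 0x87 = 10000111 (10xxxxxx ✓), payload 000111.
Concatenate: 010111110000001000111 = 0xBE047 (21 bits → U+BE047).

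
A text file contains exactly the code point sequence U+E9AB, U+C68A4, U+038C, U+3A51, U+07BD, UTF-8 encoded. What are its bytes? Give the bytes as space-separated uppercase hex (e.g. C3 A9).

U+E9AB: 3-byte form → EE A6 AB.
U+C68A4: 4-byte form → F3 86 A2 A4.
U+038C: 2-byte form → CE 8C.
U+3A51: 3-byte form → E3 A9 91.
U+07BD: 2-byte form → DE BD.
Concatenated (14 bytes): EE A6 AB F3 86 A2 A4 CE 8C E3 A9 91 DE BD.

EE A6 AB F3 86 A2 A4 CE 8C E3 A9 91 DE BD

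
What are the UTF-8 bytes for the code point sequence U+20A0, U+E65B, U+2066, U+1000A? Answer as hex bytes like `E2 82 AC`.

E2 82 A0 EE 99 9B E2 81 A6 F0 90 80 8A

U+20A0: 3-byte form → E2 82 A0.
U+E65B: 3-byte form → EE 99 9B.
U+2066: 3-byte form → E2 81 A6.
U+1000A: 4-byte form → F0 90 80 8A.
Concatenated (13 bytes): E2 82 A0 EE 99 9B E2 81 A6 F0 90 80 8A.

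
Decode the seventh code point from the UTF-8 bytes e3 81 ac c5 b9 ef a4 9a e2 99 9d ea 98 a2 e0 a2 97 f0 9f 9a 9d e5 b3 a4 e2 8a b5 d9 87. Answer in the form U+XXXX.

Offset 0: leading byte 0xE3 = 11100011 → 3-byte char #1 = E3 81 AC.
Offset 3: leading byte 0xC5 = 11000101 → 2-byte char #2 = C5 B9.
Offset 5: leading byte 0xEF = 11101111 → 3-byte char #3 = EF A4 9A.
Offset 8: leading byte 0xE2 = 11100010 → 3-byte char #4 = E2 99 9D.
Offset 11: leading byte 0xEA = 11101010 → 3-byte char #5 = EA 98 A2.
Offset 14: leading byte 0xE0 = 11100000 → 3-byte char #6 = E0 A2 97.
Offset 17: leading byte 0xF0 = 11110000 → 4-byte char #7 = F0 9F 9A 9D.
Leading byte 0xF0 = 11110000 matches 11110xxx → 4-byte sequence.
Byte 1: 0xF0 = 11110000, payload 000 (3 bits).
Byte 2: 0x9F = 10011111 (10xxxxxx ✓), payload 011111.
Byte 3: 0x9A = 10011010 (10xxxxxx ✓), payload 011010.
Byte 4: 0x9D = 10011101 (10xxxxxx ✓), payload 011101.
Concatenate: 000011111011010011101 = 0x1F69D (21 bits → U+1F69D).

U+1F69D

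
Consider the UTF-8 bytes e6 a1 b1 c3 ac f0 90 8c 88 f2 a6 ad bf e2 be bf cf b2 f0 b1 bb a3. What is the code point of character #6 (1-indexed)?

Offset 0: leading byte 0xE6 = 11100110 → 3-byte char #1 = E6 A1 B1.
Offset 3: leading byte 0xC3 = 11000011 → 2-byte char #2 = C3 AC.
Offset 5: leading byte 0xF0 = 11110000 → 4-byte char #3 = F0 90 8C 88.
Offset 9: leading byte 0xF2 = 11110010 → 4-byte char #4 = F2 A6 AD BF.
Offset 13: leading byte 0xE2 = 11100010 → 3-byte char #5 = E2 BE BF.
Offset 16: leading byte 0xCF = 11001111 → 2-byte char #6 = CF B2.
Leading byte 0xCF = 11001111 matches 110xxxxx → 2-byte sequence.
Byte 1: 0xCF = 11001111, payload 01111 (5 bits).
Byte 2: 0xB2 = 10110010 (10xxxxxx ✓), payload 110010.
Concatenate: 01111110010 = 0x3F2 (11 bits → U+03F2).

U+03F2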